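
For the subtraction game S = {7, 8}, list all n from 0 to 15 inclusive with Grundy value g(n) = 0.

0, 1, 2, 3, 4, 5, 6, 15

Grundy values for subtraction set {7, 8}:
k:     0  1  2  3  4  5  6  7  8  9 10 11 12 13 14 15
g(k):  0  0  0  0  0  0  0  1  1  1  1  1  1  1  2  0
The P-positions (g = 0) in 0..15 are 0, 1, 2, 3, 4, 5, 6, 15.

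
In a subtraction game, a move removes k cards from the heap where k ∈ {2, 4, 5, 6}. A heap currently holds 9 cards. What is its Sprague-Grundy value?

0

Compute g(0), g(1), … for moves {2, 4, 5, 6}:
k:     0  1  2  3  4  5  6  7  8  9
g(k):  0  0  1  1  2  2  3  3  0  0
So g(9) = 0.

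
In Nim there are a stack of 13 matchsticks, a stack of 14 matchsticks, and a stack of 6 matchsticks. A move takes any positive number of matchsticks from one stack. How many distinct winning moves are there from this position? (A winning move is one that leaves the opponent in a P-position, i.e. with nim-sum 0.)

Nim-sum: 13 XOR 14 XOR 6 = 5.
The overall nim-sum is X = 5. A stack of size p has a winning move iff p XOR X < p (reduce it to p XOR X).
  13: 13 XOR 5 = 8 < 13 — winning move (to 8).
  14: 14 XOR 5 = 11 < 14 — winning move (to 11).
  6: 6 XOR 5 = 3 < 6 — winning move (to 3).
That gives 3 winning moves.

3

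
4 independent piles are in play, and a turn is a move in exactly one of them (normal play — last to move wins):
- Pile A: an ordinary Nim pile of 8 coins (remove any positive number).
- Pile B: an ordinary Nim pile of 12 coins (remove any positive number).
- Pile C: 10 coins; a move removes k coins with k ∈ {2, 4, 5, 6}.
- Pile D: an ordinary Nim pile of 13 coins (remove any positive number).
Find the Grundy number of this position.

8

Pile A is a plain Nim pile of size 8, so its Grundy value is 8.
Pile B is a plain Nim pile of size 12, so its Grundy value is 12.
For pile C, compute g(0), g(1), … with moves {2, 4, 5, 6}:
g(0) = mex{} = 0
g(1) = mex{} = 0
g(2) = mex{0} = 1
g(3) = mex{0} = 1
g(4) = mex{0,1} = 2
g(5) = mex{0,1} = 2
g(6) = mex{0,1,2} = 3
g(7) = mex{0,1,2} = 3
g(8) = mex{1,2,3} = 0
g(9) = mex{1,2,3} = 0
g(10) = mex{0,2,3} = 1
So g(10) = 1.
Pile D is a plain Nim pile of size 13, so its Grundy value is 13.
By the Sprague-Grundy theorem, the Grundy value of a sum of independent games is the XOR of the component values.
Combined value = 8 XOR 12 XOR 1 XOR 13 = 8.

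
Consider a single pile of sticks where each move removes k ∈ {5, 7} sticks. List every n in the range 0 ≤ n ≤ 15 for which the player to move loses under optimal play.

0, 1, 2, 3, 4, 12, 13, 14, 15

Compute g(0), g(1), … for moves {5, 7}:
k:     0  1  2  3  4  5  6  7  8  9 10 11 12 13 14 15
g(k):  0  0  0  0  0  1  1  1  1  1  2  2  0  0  0  0
The P-positions (g = 0) in 0..15 are 0, 1, 2, 3, 4, 12, 13, 14, 15.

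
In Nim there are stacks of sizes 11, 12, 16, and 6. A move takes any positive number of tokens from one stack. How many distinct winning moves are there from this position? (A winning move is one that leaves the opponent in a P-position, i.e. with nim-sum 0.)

1

Compute the nim-sum pairwise:
11 ⊕ 12 = 7
7 ⊕ 16 = 23
23 ⊕ 6 = 17
The overall nim-sum is X = 17. A stack of size p has a winning move iff p XOR X < p (reduce it to p XOR X).
  11: 11 XOR 17 = 26 ≥ 11 — no move.
  12: 12 XOR 17 = 29 ≥ 12 — no move.
  16: 16 XOR 17 = 1 < 16 — winning move (to 1).
  6: 6 XOR 17 = 23 ≥ 6 — no move.
That gives 1 winning move.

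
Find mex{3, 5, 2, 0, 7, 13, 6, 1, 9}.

4

The values 0, 1, 2, 3 are all present; 4 is the first non-negative integer missing from the set.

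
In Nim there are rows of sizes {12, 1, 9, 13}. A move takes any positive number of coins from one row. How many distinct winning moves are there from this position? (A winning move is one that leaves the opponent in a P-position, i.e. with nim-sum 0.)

3

Compute the nim-sum pairwise:
12 ^ 1 = 13
13 ^ 9 = 4
4 ^ 13 = 9
The overall nim-sum is X = 9. A row of size p has a winning move iff p XOR X < p (reduce it to p XOR X).
  12: 12 XOR 9 = 5 < 12 — winning move (to 5).
  1: 1 XOR 9 = 8 ≥ 1 — no move.
  9: 9 XOR 9 = 0 < 9 — winning move (to 0).
  13: 13 XOR 9 = 4 < 13 — winning move (to 4).
That gives 3 winning moves.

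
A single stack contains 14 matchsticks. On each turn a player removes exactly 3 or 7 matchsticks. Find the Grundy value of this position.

1

Grundy values for subtraction set {3, 7}:
k:     0  1  2  3  4  5  6  7  8  9 10 11 12 13 14
g(k):  0  0  0  1  1  1  0  2  2  1  0  0  0  1  1
So g(14) = 1.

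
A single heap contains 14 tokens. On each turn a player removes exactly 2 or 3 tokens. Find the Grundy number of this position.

2

Build the Grundy sequence with g(k) = mex{g(k−s) : s ∈ {2, 3}, s ≤ k}:
k:     0  1  2  3  4  5  6  7  8  9 10 11 12 13 14
g(k):  0  0  1  1  2  0  0  1  1  2  0  0  1  1  2
So g(14) = 2.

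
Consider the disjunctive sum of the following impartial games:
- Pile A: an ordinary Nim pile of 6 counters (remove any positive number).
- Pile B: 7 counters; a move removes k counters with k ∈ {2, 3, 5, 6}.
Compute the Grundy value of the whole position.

Pile A is a plain Nim pile of size 6, so its Grundy value is 6.
Grundy values for pile B (subtraction set {2, 3, 5, 6}):
k:     0  1  2  3  4  5  6  7
g(k):  0  0  1  1  2  2  3  3
So g(7) = 3.
By the Sprague-Grundy theorem, the Grundy value of a sum of independent games is the XOR of the component values.
Combined value = 6 ⊕ 3 = 5.

5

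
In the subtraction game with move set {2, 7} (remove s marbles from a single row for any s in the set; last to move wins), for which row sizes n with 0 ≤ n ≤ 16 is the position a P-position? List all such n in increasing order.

0, 1, 4, 5, 9, 10, 13, 14

Build the Grundy sequence with g(k) = mex{g(k−s) : s ∈ {2, 7}, s ≤ k}:
k:     0  1  2  3  4  5  6  7  8  9 10 11 12 13 14 15 16
g(k):  0  0  1  1  0  0  1  1  2  0  0  1  1  0  0  1  1
The P-positions (g = 0) in 0..16 are 0, 1, 4, 5, 9, 10, 13, 14.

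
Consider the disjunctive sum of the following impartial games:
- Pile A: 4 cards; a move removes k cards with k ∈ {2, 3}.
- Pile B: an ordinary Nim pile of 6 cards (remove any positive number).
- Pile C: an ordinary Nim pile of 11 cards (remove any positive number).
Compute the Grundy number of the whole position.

Build the Grundy sequence for pile A with g(k) = mex{g(k−s) : s ∈ {2, 3}, s ≤ k}:
g(0) = mex{} = 0
g(1) = mex{} = 0
g(2) = mex{0} = 1
g(3) = mex{0} = 1
g(4) = mex{0,1} = 2
So g(4) = 2.
Pile B is a plain Nim pile of size 6, so its Grundy value is 6.
Pile C is a plain Nim pile of size 11, so its Grundy value is 11.
The value of a disjunctive sum is the nim-sum of the parts.
Combined value = 2 ⊕ 6 ⊕ 11 = 15.

15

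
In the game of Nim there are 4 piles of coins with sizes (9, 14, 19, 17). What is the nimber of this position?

5

Compute the nim-sum pairwise:
9 ⊕ 14 = 7
7 ⊕ 19 = 20
20 ⊕ 17 = 5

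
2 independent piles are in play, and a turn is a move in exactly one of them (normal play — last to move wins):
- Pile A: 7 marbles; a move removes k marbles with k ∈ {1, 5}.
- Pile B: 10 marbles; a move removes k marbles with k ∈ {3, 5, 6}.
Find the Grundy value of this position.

1

For pile A, compute g(0), g(1), … with moves {1, 5}:
g(0) = mex{} = 0
g(1) = mex{0} = 1
g(2) = mex{1} = 0
g(3) = mex{0} = 1
g(4) = mex{1} = 0
g(5) = mex{0} = 1
g(6) = mex{1} = 0
g(7) = mex{0} = 1
So g(7) = 1.
Build the Grundy sequence for pile B with g(k) = mex{g(k−s) : s ∈ {3, 5, 6}, s ≤ k}:
g(0) = mex{} = 0
g(1) = mex{} = 0
g(2) = mex{} = 0
g(3) = mex{0} = 1
g(4) = mex{0} = 1
g(5) = mex{0} = 1
g(6) = mex{0,1} = 2
g(7) = mex{0,1} = 2
g(8) = mex{0,1} = 2
g(9) = mex{1,2} = 0
g(10) = mex{1,2} = 0
So g(10) = 0.
The value of a disjunctive sum is the nim-sum of the parts.
Combined value = 1 ⊕ 0 = 1.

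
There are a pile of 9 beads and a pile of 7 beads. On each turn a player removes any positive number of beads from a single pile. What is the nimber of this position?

14

Compute the nim-sum pairwise:
9 ⊕ 7 = 14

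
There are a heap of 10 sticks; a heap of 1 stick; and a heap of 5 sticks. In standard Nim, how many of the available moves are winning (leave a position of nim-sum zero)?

1

Bitwise XOR of the heap sizes:
  1010  (10)
  0001  (1)
  0101  (5)
  ----
  1110  (14)
The overall nim-sum is X = 14. A heap of size p has a winning move iff p XOR X < p (reduce it to p XOR X).
  10: 10 XOR 14 = 4 < 10 — winning move (to 4).
  1: 1 XOR 14 = 15 ≥ 1 — no move.
  5: 5 XOR 14 = 11 ≥ 5 — no move.
That gives 1 winning move.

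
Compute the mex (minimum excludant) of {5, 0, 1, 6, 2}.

3

The values 0, 1, 2 are all present; 3 is the first non-negative integer missing from the set.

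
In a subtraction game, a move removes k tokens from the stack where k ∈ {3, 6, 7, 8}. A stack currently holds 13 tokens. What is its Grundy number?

0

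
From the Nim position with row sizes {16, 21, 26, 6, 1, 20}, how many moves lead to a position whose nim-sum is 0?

Nim-sum: 16 XOR 21 XOR 26 XOR 6 XOR 1 XOR 20 = 12.
The overall nim-sum is X = 12. A row of size p has a winning move iff p XOR X < p (reduce it to p XOR X).
  16: 16 XOR 12 = 28 ≥ 16 — no move.
  21: 21 XOR 12 = 25 ≥ 21 — no move.
  26: 26 XOR 12 = 22 < 26 — winning move (to 22).
  6: 6 XOR 12 = 10 ≥ 6 — no move.
  1: 1 XOR 12 = 13 ≥ 1 — no move.
  20: 20 XOR 12 = 24 ≥ 20 — no move.
That gives 1 winning move.

1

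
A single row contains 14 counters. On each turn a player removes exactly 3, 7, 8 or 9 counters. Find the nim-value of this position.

4

Build the Grundy sequence with g(k) = mex{g(k−s) : s ∈ {3, 7, 8, 9}, s ≤ k}:
k:     0  1  2  3  4  5  6  7  8  9 10 11 12 13 14
g(k):  0  0  0  1  1  1  0  2  2  1  3  3  0  2  4
So g(14) = 4.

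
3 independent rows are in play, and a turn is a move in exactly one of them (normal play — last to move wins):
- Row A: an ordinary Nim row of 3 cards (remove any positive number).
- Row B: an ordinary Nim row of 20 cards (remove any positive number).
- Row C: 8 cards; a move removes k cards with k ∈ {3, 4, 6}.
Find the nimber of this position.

21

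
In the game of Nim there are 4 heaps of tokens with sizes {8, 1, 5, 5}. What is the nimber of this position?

9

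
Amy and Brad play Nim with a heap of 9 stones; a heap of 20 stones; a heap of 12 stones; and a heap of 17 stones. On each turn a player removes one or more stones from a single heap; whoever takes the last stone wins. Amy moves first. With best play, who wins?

Compute the nim-sum pairwise:
9 ^ 20 = 29
29 ^ 12 = 17
17 ^ 17 = 0
The nim-sum is 0, so this is a P-position: the player to move is in a losing position under optimal play; Amy is about to move from it and so loses — Brad wins.

Brad wins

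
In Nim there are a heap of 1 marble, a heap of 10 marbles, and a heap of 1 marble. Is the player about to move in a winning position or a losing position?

Winning position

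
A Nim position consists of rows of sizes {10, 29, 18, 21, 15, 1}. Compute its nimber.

Compute the nim-sum pairwise:
10 XOR 29 = 23
23 XOR 18 = 5
5 XOR 21 = 16
16 XOR 15 = 31
31 XOR 1 = 30

30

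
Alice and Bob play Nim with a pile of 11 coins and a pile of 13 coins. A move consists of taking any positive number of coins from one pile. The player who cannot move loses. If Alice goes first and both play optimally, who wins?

In binary:
  1011  (11)
  1101  (13)
  ----
  0110  (6)
The nim-sum is 6 ≠ 0, so this is an N-position: the player to move can win; Alice has a winning move.

Alice wins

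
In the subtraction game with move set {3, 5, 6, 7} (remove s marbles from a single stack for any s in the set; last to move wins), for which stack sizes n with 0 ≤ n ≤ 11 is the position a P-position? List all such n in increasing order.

0, 1, 2, 10, 11

Grundy values for subtraction set {3, 5, 6, 7}:
g(0) = mex{} = 0
g(1) = mex{} = 0
g(2) = mex{} = 0
g(3) = mex{0} = 1
g(4) = mex{0} = 1
g(5) = mex{0} = 1
g(6) = mex{0,1} = 2
g(7) = mex{0,1} = 2
g(8) = mex{0,1} = 2
g(9) = mex{0,1,2} = 3
g(10) = mex{1,2} = 0
g(11) = mex{1,2} = 0
The P-positions (g = 0) in 0..11 are 0, 1, 2, 10, 11.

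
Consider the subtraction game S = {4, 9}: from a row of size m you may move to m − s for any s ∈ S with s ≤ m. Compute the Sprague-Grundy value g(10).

2

Compute g(0), g(1), … for moves {4, 9}:
g(0) = mex{} = 0
g(1) = mex{} = 0
g(2) = mex{} = 0
g(3) = mex{} = 0
g(4) = mex{0} = 1
g(5) = mex{0} = 1
g(6) = mex{0} = 1
g(7) = mex{0} = 1
g(8) = mex{1} = 0
g(9) = mex{0,1} = 2
g(10) = mex{0,1} = 2
So g(10) = 2.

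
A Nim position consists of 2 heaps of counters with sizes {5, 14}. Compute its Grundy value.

11

Write each in binary and XOR column by column:
  0101  (5)
  1110  (14)
  ----
  1011  (11)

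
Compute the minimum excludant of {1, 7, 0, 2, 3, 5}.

4

The values 0, 1, 2, 3 are all present; 4 is the first non-negative integer missing from the set.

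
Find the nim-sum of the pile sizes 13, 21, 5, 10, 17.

6

Write each in binary and XOR column by column:
  01101  (13)
  10101  (21)
  00101  (5)
  01010  (10)
  10001  (17)
  -----
  00110  (6)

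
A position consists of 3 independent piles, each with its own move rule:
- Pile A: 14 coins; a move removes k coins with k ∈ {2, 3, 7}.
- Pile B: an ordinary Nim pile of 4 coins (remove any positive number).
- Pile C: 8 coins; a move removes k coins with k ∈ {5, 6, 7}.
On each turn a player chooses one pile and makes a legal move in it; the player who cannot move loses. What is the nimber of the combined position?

7

For pile A, compute g(0), g(1), … with moves {2, 3, 7}:
g(0) = mex{} = 0
g(1) = mex{} = 0
g(2) = mex{0} = 1
g(3) = mex{0} = 1
g(4) = mex{0,1} = 2
g(5) = mex{1} = 0
g(6) = mex{1,2} = 0
g(7) = mex{0,2} = 1
g(8) = mex{0} = 1
g(9) = mex{0,1} = 2
g(10) = mex{1} = 0
g(11) = mex{1,2} = 0
g(12) = mex{0,2} = 1
g(13) = mex{0} = 1
g(14) = mex{0,1} = 2
So g(14) = 2.
Pile B is a plain Nim pile of size 4, so its Grundy value is 4.
Grundy values for pile C (subtraction set {5, 6, 7}):
k:     0  1  2  3  4  5  6  7  8
g(k):  0  0  0  0  0  1  1  1  1
So g(8) = 1.
By the Sprague-Grundy theorem, the Grundy value of a sum of independent games is the XOR of the component values.
Combined value = 2 ⊕ 4 ⊕ 1 = 7.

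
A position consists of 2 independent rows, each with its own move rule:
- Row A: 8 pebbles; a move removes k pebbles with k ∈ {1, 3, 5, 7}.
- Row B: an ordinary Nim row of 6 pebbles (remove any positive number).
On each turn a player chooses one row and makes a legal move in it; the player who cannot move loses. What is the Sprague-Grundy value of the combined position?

Grundy values for row A (subtraction set {1, 3, 5, 7}):
k:     0  1  2  3  4  5  6  7  8
g(k):  0  1  0  1  0  1  0  1  0
So g(8) = 0.
Row B is a plain Nim row of size 6, so its Grundy value is 6.
The value of a disjunctive sum is the nim-sum of the parts.
Combined value = 0 XOR 6 = 6.

6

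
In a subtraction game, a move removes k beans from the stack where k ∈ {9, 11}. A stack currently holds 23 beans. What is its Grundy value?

0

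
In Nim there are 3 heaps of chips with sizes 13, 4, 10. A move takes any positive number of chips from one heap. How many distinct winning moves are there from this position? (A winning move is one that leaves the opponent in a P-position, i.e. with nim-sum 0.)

1

In binary:
  1101  (13)
  0100  (4)
  1010  (10)
  ----
  0011  (3)
The overall nim-sum is X = 3. A heap of size p has a winning move iff p XOR X < p (reduce it to p XOR X).
  13: 13 XOR 3 = 14 ≥ 13 — no move.
  4: 4 XOR 3 = 7 ≥ 4 — no move.
  10: 10 XOR 3 = 9 < 10 — winning move (to 9).
That gives 1 winning move.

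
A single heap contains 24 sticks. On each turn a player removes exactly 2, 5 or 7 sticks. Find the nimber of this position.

1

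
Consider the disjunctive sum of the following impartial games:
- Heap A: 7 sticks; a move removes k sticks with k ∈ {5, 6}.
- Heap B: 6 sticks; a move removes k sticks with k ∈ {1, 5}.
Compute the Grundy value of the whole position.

Grundy values for heap A (subtraction set {5, 6}):
g(0) = mex{} = 0
g(1) = mex{} = 0
g(2) = mex{} = 0
g(3) = mex{} = 0
g(4) = mex{} = 0
g(5) = mex{0} = 1
g(6) = mex{0} = 1
g(7) = mex{0} = 1
So g(7) = 1.
Grundy values for heap B (subtraction set {1, 5}):
k:     0  1  2  3  4  5  6
g(k):  0  1  0  1  0  1  0
So g(6) = 0.
The value of a disjunctive sum is the nim-sum of the parts.
Combined value = 1 XOR 0 = 1.

1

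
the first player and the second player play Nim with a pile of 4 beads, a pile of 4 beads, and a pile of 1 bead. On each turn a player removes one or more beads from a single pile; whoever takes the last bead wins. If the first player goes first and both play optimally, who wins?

Write each in binary and XOR column by column:
  100  (4)
  100  (4)
  001  (1)
  ---
  001  (1)
The nim-sum is 1 ≠ 0, so this is an N-position: the player to move can win; the first player has a winning move.

the first player wins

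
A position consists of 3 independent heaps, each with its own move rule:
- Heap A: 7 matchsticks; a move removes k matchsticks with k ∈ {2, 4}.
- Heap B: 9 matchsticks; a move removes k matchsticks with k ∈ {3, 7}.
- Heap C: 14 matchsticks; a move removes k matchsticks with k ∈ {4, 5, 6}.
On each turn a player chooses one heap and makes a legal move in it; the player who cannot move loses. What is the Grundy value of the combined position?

0

For heap A, compute g(0), g(1), … with moves {2, 4}:
k:     0  1  2  3  4  5  6  7
g(k):  0  0  1  1  2  2  0  0
So g(7) = 0.
Build the Grundy sequence for heap B with g(k) = mex{g(k−s) : s ∈ {3, 7}, s ≤ k}:
g(0) = mex{} = 0
g(1) = mex{} = 0
g(2) = mex{} = 0
g(3) = mex{0} = 1
g(4) = mex{0} = 1
g(5) = mex{0} = 1
g(6) = mex{1} = 0
g(7) = mex{0,1} = 2
g(8) = mex{0,1} = 2
g(9) = mex{0} = 1
So g(9) = 1.
Build the Grundy sequence for heap C with g(k) = mex{g(k−s) : s ∈ {4, 5, 6}, s ≤ k}:
k:     0  1  2  3  4  5  6  7  8  9 10 11 12 13 14
g(k):  0  0  0  0  1  1  1  1  2  2  0  0  0  0  1
So g(14) = 1.
By the Sprague-Grundy theorem, the Grundy value of a sum of independent games is the XOR of the component values.
Combined value = 0 XOR 1 XOR 1 = 0.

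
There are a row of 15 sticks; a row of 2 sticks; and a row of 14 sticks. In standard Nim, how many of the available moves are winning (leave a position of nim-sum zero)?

Nim-sum: 15 ^ 2 ^ 14 = 3.
The overall nim-sum is X = 3. A row of size p has a winning move iff p XOR X < p (reduce it to p XOR X).
  15: 15 XOR 3 = 12 < 15 — winning move (to 12).
  2: 2 XOR 3 = 1 < 2 — winning move (to 1).
  14: 14 XOR 3 = 13 < 14 — winning move (to 13).
That gives 3 winning moves.

3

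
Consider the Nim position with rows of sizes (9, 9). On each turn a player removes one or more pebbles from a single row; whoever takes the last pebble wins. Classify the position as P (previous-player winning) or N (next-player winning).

P-position

Write each in binary and XOR column by column:
  1001  (9)
  1001  (9)
  ----
  0000  (0)
The nim-sum is 0, so this is a P-position: the player to move is in a losing position under optimal play.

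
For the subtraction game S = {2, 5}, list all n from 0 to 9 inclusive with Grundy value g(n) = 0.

0, 1, 4, 7, 8

Compute g(0), g(1), … for moves {2, 5}:
k:     0  1  2  3  4  5  6  7  8  9
g(k):  0  0  1  1  0  2  1  0  0  1
The P-positions (g = 0) in 0..9 are 0, 1, 4, 7, 8.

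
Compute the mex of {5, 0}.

0 is in the set but 1 is not, so the mex is 1.

1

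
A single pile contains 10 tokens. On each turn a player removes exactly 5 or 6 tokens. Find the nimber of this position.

2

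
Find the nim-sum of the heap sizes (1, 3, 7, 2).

Nim-sum: 1 XOR 3 XOR 7 XOR 2 = 7.

7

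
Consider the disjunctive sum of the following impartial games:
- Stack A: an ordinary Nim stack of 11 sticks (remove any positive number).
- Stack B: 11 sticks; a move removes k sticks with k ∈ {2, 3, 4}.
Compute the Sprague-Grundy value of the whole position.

9

Stack A is a plain Nim stack of size 11, so its Grundy value is 11.
Grundy values for stack B (subtraction set {2, 3, 4}):
k:     0  1  2  3  4  5  6  7  8  9 10 11
g(k):  0  0  1  1  2  2  0  0  1  1  2  2
So g(11) = 2.
By the Sprague-Grundy theorem, the Grundy value of a sum of independent games is the XOR of the component values.
Combined value = 11 ⊕ 2 = 9.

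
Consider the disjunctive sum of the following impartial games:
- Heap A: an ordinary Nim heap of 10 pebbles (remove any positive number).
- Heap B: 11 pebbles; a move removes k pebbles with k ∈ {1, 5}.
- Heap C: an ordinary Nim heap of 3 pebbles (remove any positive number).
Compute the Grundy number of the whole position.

Heap A is a plain Nim heap of size 10, so its Grundy value is 10.
Build the Grundy sequence for heap B with g(k) = mex{g(k−s) : s ∈ {1, 5}, s ≤ k}:
g(0) = mex{} = 0
g(1) = mex{0} = 1
g(2) = mex{1} = 0
g(3) = mex{0} = 1
g(4) = mex{1} = 0
g(5) = mex{0} = 1
g(6) = mex{1} = 0
g(7) = mex{0} = 1
g(8) = mex{1} = 0
g(9) = mex{0} = 1
g(10) = mex{1} = 0
g(11) = mex{0} = 1
So g(11) = 1.
Heap C is a plain Nim heap of size 3, so its Grundy value is 3.
The value of a disjunctive sum is the nim-sum of the parts.
Combined value = 10 XOR 1 XOR 3 = 8.

8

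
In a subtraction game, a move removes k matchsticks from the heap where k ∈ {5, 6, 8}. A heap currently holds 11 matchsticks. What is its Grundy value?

Grundy values for subtraction set {5, 6, 8}:
g(0) = mex{} = 0
g(1) = mex{} = 0
g(2) = mex{} = 0
g(3) = mex{} = 0
g(4) = mex{} = 0
g(5) = mex{0} = 1
g(6) = mex{0} = 1
g(7) = mex{0} = 1
g(8) = mex{0} = 1
g(9) = mex{0} = 1
g(10) = mex{0,1} = 2
g(11) = mex{0,1} = 2
So g(11) = 2.

2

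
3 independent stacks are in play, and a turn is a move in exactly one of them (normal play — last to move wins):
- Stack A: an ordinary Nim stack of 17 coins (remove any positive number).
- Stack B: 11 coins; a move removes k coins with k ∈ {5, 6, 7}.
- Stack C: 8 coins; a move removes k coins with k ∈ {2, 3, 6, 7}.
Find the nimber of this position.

Stack A is a plain Nim stack of size 17, so its Grundy value is 17.
Build the Grundy sequence for stack B with g(k) = mex{g(k−s) : s ∈ {5, 6, 7}, s ≤ k}:
g(0) = mex{} = 0
g(1) = mex{} = 0
g(2) = mex{} = 0
g(3) = mex{} = 0
g(4) = mex{} = 0
g(5) = mex{0} = 1
g(6) = mex{0} = 1
g(7) = mex{0} = 1
g(8) = mex{0} = 1
g(9) = mex{0} = 1
g(10) = mex{0,1} = 2
g(11) = mex{0,1} = 2
So g(11) = 2.
Build the Grundy sequence for stack C with g(k) = mex{g(k−s) : s ∈ {2, 3, 6, 7}, s ≤ k}:
k:     0  1  2  3  4  5  6  7  8
g(k):  0  0  1  1  2  0  3  1  2
So g(8) = 2.
The value of a disjunctive sum is the nim-sum of the parts.
Combined value = 17 ⊕ 2 ⊕ 2 = 17.

17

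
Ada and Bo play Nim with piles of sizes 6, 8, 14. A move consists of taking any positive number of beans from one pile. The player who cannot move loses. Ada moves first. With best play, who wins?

Write each in binary and XOR column by column:
  0110  (6)
  1000  (8)
  1110  (14)
  ----
  0000  (0)
The nim-sum is 0, so this is a P-position: the player to move is in a losing position under optimal play; Ada is about to move from it and so loses — Bo wins.

Bo wins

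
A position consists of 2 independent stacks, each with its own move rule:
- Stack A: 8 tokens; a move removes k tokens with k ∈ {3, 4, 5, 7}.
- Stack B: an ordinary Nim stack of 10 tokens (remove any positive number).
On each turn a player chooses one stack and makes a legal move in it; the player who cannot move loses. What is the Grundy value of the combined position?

8

Grundy values for stack A (subtraction set {3, 4, 5, 7}):
g(0) = mex{} = 0
g(1) = mex{} = 0
g(2) = mex{} = 0
g(3) = mex{0} = 1
g(4) = mex{0} = 1
g(5) = mex{0} = 1
g(6) = mex{0,1} = 2
g(7) = mex{0,1} = 2
g(8) = mex{0,1} = 2
So g(8) = 2.
Stack B is a plain Nim stack of size 10, so its Grundy value is 10.
The value of a disjunctive sum is the nim-sum of the parts.
Combined value = 2 ⊕ 10 = 8.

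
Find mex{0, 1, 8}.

The values 0, 1 are all present; 2 is the first non-negative integer missing from the set.

2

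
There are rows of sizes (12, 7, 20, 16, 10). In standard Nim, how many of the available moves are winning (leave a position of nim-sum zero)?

3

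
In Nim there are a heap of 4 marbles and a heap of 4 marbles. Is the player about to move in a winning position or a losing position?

Nim-sum: 4 XOR 4 = 0.
The nim-sum is 0, so this is a P-position: the player to move is in a losing position under optimal play.

Losing position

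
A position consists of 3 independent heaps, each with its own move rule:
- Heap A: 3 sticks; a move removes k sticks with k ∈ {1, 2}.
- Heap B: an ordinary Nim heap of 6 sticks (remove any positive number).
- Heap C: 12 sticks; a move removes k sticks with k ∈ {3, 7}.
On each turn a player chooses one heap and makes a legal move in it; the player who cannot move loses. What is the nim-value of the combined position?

6

Grundy values for heap A (subtraction set {1, 2}):
g(0) = mex{} = 0
g(1) = mex{0} = 1
g(2) = mex{0,1} = 2
g(3) = mex{1,2} = 0
So g(3) = 0.
Heap B is a plain Nim heap of size 6, so its Grundy value is 6.
For heap C, compute g(0), g(1), … with moves {3, 7}:
k:     0  1  2  3  4  5  6  7  8  9 10 11 12
g(k):  0  0  0  1  1  1  0  2  2  1  0  0  0
So g(12) = 0.
By the Sprague-Grundy theorem, the Grundy value of a sum of independent games is the XOR of the component values.
Combined value = 0 XOR 6 XOR 0 = 6.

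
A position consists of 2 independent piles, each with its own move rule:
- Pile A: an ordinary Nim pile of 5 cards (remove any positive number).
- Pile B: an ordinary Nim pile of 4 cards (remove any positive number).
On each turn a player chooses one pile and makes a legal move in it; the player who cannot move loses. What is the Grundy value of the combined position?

Pile A is a plain Nim pile of size 5, so its Grundy value is 5.
Pile B is a plain Nim pile of size 4, so its Grundy value is 4.
By the Sprague-Grundy theorem, the Grundy value of a sum of independent games is the XOR of the component values.
Combined value = 5 XOR 4 = 1.

1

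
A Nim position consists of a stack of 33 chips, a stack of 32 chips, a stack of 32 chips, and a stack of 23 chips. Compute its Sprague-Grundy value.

Compute the nim-sum pairwise:
33 XOR 32 = 1
1 XOR 32 = 33
33 XOR 23 = 54

54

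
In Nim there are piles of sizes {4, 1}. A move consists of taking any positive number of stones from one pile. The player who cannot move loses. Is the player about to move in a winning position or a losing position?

Winning position

Compute the nim-sum pairwise:
4 ⊕ 1 = 5
The nim-sum is 5 ≠ 0, so this is an N-position: the player to move can win.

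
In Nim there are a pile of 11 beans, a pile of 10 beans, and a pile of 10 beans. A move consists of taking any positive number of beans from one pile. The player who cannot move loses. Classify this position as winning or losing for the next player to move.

Winning position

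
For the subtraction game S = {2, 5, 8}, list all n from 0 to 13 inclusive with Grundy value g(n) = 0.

0, 1, 4, 7, 10, 11

Build the Grundy sequence with g(k) = mex{g(k−s) : s ∈ {2, 5, 8}, s ≤ k}:
g(0) = mex{} = 0
g(1) = mex{} = 0
g(2) = mex{0} = 1
g(3) = mex{0} = 1
g(4) = mex{1} = 0
g(5) = mex{0,1} = 2
g(6) = mex{0} = 1
g(7) = mex{1,2} = 0
g(8) = mex{0,1} = 2
g(9) = mex{0} = 1
g(10) = mex{1,2} = 0
g(11) = mex{1} = 0
g(12) = mex{0} = 1
g(13) = mex{0,2} = 1
The P-positions (g = 0) in 0..13 are 0, 1, 4, 7, 10, 11.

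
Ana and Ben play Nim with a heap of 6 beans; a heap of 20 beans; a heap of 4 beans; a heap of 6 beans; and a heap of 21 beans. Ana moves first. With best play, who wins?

Nim-sum: 6 ^ 20 ^ 4 ^ 6 ^ 21 = 5.
The nim-sum is 5 ≠ 0, so this is an N-position: the player to move can win; Ana has a winning move.

Ana wins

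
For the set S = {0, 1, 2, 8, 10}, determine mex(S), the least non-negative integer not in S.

3

The values 0, 1, 2 are all present; 3 is the first non-negative integer missing from the set.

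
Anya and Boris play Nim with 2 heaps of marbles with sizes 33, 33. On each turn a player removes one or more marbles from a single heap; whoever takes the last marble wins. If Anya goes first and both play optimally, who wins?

Compute the nim-sum pairwise:
33 XOR 33 = 0
The nim-sum is 0, so this is a P-position: the player to move is in a losing position under optimal play; Anya is about to move from it and so loses — Boris wins.

Boris wins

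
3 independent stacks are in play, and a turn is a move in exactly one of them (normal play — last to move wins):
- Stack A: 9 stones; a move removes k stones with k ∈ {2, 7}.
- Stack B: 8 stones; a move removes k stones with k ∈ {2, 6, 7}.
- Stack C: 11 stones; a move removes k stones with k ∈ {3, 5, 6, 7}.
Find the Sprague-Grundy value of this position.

2

For stack A, compute g(0), g(1), … with moves {2, 7}:
k:     0  1  2  3  4  5  6  7  8  9
g(k):  0  0  1  1  0  0  1  1  2  0
So g(9) = 0.
Grundy values for stack B (subtraction set {2, 6, 7}):
g(0) = mex{} = 0
g(1) = mex{} = 0
g(2) = mex{0} = 1
g(3) = mex{0} = 1
g(4) = mex{1} = 0
g(5) = mex{1} = 0
g(6) = mex{0} = 1
g(7) = mex{0} = 1
g(8) = mex{0,1} = 2
So g(8) = 2.
Grundy values for stack C (subtraction set {3, 5, 6, 7}):
g(0) = mex{} = 0
g(1) = mex{} = 0
g(2) = mex{} = 0
g(3) = mex{0} = 1
g(4) = mex{0} = 1
g(5) = mex{0} = 1
g(6) = mex{0,1} = 2
g(7) = mex{0,1} = 2
g(8) = mex{0,1} = 2
g(9) = mex{0,1,2} = 3
g(10) = mex{1,2} = 0
g(11) = mex{1,2} = 0
So g(11) = 0.
The value of a disjunctive sum is the nim-sum of the parts.
Combined value = 0 XOR 2 XOR 0 = 2.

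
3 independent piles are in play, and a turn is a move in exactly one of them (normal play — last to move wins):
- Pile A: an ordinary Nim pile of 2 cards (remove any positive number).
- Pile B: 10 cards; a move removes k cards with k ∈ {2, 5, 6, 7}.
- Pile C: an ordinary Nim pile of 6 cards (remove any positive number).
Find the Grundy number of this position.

7

Pile A is a plain Nim pile of size 2, so its Grundy value is 2.
Grundy values for pile B (subtraction set {2, 5, 6, 7}):
g(0) = mex{} = 0
g(1) = mex{} = 0
g(2) = mex{0} = 1
g(3) = mex{0} = 1
g(4) = mex{1} = 0
g(5) = mex{0,1} = 2
g(6) = mex{0} = 1
g(7) = mex{0,1,2} = 3
g(8) = mex{0,1} = 2
g(9) = mex{0,1,3} = 2
g(10) = mex{0,1,2} = 3
So g(10) = 3.
Pile C is a plain Nim pile of size 6, so its Grundy value is 6.
By the Sprague-Grundy theorem, the Grundy value of a sum of independent games is the XOR of the component values.
Combined value = 2 ⊕ 3 ⊕ 6 = 7.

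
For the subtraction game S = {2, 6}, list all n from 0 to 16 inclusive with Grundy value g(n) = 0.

0, 1, 4, 5, 8, 9, 12, 13, 16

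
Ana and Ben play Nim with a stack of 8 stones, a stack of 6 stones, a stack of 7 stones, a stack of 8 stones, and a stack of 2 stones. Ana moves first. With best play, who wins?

Ana wins

In binary:
  1000  (8)
  0110  (6)
  0111  (7)
  1000  (8)
  0010  (2)
  ----
  0011  (3)
The nim-sum is 3 ≠ 0, so this is an N-position: the player to move can win; Ana has a winning move.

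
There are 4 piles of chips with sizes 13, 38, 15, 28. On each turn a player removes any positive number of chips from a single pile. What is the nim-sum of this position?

Compute the nim-sum pairwise:
13 XOR 38 = 43
43 XOR 15 = 36
36 XOR 28 = 56

56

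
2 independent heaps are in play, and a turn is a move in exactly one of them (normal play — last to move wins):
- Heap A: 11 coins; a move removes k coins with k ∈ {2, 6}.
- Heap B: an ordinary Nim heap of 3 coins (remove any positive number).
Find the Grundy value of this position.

2

Grundy values for heap A (subtraction set {2, 6}):
g(0) = mex{} = 0
g(1) = mex{} = 0
g(2) = mex{0} = 1
g(3) = mex{0} = 1
g(4) = mex{1} = 0
g(5) = mex{1} = 0
g(6) = mex{0} = 1
g(7) = mex{0} = 1
g(8) = mex{1} = 0
g(9) = mex{1} = 0
g(10) = mex{0} = 1
g(11) = mex{0} = 1
So g(11) = 1.
Heap B is a plain Nim heap of size 3, so its Grundy value is 3.
By the Sprague-Grundy theorem, the Grundy value of a sum of independent games is the XOR of the component values.
Combined value = 1 XOR 3 = 2.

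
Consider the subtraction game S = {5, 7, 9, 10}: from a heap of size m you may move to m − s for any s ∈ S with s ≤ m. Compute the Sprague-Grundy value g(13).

2

Compute g(0), g(1), … for moves {5, 7, 9, 10}:
k:     0  1  2  3  4  5  6  7  8  9 10 11 12 13
g(k):  0  0  0  0  0  1  1  1  1  1  2  2  2  2
So g(13) = 2.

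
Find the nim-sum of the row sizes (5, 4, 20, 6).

19

Compute the nim-sum pairwise:
5 ^ 4 = 1
1 ^ 20 = 21
21 ^ 6 = 19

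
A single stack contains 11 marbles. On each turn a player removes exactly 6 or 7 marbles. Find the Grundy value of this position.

Grundy values for subtraction set {6, 7}:
g(0) = mex{} = 0
g(1) = mex{} = 0
g(2) = mex{} = 0
g(3) = mex{} = 0
g(4) = mex{} = 0
g(5) = mex{} = 0
g(6) = mex{0} = 1
g(7) = mex{0} = 1
g(8) = mex{0} = 1
g(9) = mex{0} = 1
g(10) = mex{0} = 1
g(11) = mex{0} = 1
So g(11) = 1.

1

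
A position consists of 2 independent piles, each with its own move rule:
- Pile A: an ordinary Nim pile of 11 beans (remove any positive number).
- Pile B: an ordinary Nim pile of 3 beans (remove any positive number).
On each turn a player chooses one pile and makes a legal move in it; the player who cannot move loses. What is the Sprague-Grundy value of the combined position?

8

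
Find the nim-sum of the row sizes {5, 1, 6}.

2

Bitwise XOR of the heap sizes:
  101  (5)
  001  (1)
  110  (6)
  ---
  010  (2)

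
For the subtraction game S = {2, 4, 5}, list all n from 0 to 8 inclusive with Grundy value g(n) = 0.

Grundy values for subtraction set {2, 4, 5}:
k:     0  1  2  3  4  5  6  7  8
g(k):  0  0  1  1  2  2  3  0  0
The P-positions (g = 0) in 0..8 are 0, 1, 7, 8.

0, 1, 7, 8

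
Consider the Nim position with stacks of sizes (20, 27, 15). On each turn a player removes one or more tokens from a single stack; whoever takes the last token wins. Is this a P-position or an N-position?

P-position

Nim-sum: 20 ^ 27 ^ 15 = 0.
The nim-sum is 0, so this is a P-position: the player to move is in a losing position under optimal play.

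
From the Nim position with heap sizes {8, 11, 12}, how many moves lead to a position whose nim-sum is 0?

Bitwise XOR of the heap sizes:
  1000  (8)
  1011  (11)
  1100  (12)
  ----
  1111  (15)
The overall nim-sum is X = 15. A heap of size p has a winning move iff p XOR X < p (reduce it to p XOR X).
  8: 8 XOR 15 = 7 < 8 — winning move (to 7).
  11: 11 XOR 15 = 4 < 11 — winning move (to 4).
  12: 12 XOR 15 = 3 < 12 — winning move (to 3).
That gives 3 winning moves.

3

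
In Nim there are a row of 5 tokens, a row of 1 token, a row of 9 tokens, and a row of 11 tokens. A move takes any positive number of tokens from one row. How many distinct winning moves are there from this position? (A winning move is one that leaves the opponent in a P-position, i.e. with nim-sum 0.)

Compute the nim-sum pairwise:
5 XOR 1 = 4
4 XOR 9 = 13
13 XOR 11 = 6
The overall nim-sum is X = 6. A row of size p has a winning move iff p XOR X < p (reduce it to p XOR X).
  5: 5 XOR 6 = 3 < 5 — winning move (to 3).
  1: 1 XOR 6 = 7 ≥ 1 — no move.
  9: 9 XOR 6 = 15 ≥ 9 — no move.
  11: 11 XOR 6 = 13 ≥ 11 — no move.
That gives 1 winning move.

1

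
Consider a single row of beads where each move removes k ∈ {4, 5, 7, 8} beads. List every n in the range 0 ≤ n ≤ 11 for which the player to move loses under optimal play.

0, 1, 2, 3

Build the Grundy sequence with g(k) = mex{g(k−s) : s ∈ {4, 5, 7, 8}, s ≤ k}:
g(0) = mex{} = 0
g(1) = mex{} = 0
g(2) = mex{} = 0
g(3) = mex{} = 0
g(4) = mex{0} = 1
g(5) = mex{0} = 1
g(6) = mex{0} = 1
g(7) = mex{0} = 1
g(8) = mex{0,1} = 2
g(9) = mex{0,1} = 2
g(10) = mex{0,1} = 2
g(11) = mex{0,1} = 2
The P-positions (g = 0) in 0..11 are 0, 1, 2, 3.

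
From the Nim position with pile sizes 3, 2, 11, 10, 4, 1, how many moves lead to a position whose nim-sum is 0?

1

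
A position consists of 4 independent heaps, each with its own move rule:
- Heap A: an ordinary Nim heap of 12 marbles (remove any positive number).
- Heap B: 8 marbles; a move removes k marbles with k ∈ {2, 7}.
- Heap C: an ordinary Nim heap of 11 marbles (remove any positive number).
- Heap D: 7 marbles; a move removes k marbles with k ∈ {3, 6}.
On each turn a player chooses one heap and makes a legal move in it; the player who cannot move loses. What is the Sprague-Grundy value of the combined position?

7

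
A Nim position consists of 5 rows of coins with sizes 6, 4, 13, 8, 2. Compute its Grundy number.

Bitwise XOR of the heap sizes:
  0110  (6)
  0100  (4)
  1101  (13)
  1000  (8)
  0010  (2)
  ----
  0101  (5)

5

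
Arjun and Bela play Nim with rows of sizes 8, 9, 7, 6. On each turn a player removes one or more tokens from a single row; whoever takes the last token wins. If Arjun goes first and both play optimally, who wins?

Bela wins

In binary:
  1000  (8)
  1001  (9)
  0111  (7)
  0110  (6)
  ----
  0000  (0)
The nim-sum is 0, so this is a P-position: the player to move is in a losing position under optimal play; Arjun is about to move from it and so loses — Bela wins.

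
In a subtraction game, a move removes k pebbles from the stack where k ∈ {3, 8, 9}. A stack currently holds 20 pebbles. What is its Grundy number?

1

Build the Grundy sequence with g(k) = mex{g(k−s) : s ∈ {3, 8, 9}, s ≤ k}:
k:     0  1  2  3  4  5  6  7  8  9 10 11 12 13 14 15 16 17 18 19 20
g(k):  0  0  0  1  1  1  0  0  2  1  1  3  0  0  2  1  1  0  0  0  1
So g(20) = 1.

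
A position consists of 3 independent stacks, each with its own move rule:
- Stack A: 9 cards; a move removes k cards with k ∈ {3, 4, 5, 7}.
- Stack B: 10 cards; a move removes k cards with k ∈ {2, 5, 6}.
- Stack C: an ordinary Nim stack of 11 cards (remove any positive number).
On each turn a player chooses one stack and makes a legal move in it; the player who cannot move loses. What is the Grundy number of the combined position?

Build the Grundy sequence for stack A with g(k) = mex{g(k−s) : s ∈ {3, 4, 5, 7}, s ≤ k}:
g(0) = mex{} = 0
g(1) = mex{} = 0
g(2) = mex{} = 0
g(3) = mex{0} = 1
g(4) = mex{0} = 1
g(5) = mex{0} = 1
g(6) = mex{0,1} = 2
g(7) = mex{0,1} = 2
g(8) = mex{0,1} = 2
g(9) = mex{0,1,2} = 3
So g(9) = 3.
Grundy values for stack B (subtraction set {2, 5, 6}):
k:     0  1  2  3  4  5  6  7  8  9 10
g(k):  0  0  1  1  0  2  1  3  0  2  1
So g(10) = 1.
Stack C is a plain Nim stack of size 11, so its Grundy value is 11.
The value of a disjunctive sum is the nim-sum of the parts.
Combined value = 3 ⊕ 1 ⊕ 11 = 9.

9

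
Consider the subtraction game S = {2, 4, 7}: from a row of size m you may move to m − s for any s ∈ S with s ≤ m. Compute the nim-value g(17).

1

Compute g(0), g(1), … for moves {2, 4, 7}:
k:     0  1  2  3  4  5  6  7  8  9 10 11 12 13 14 15 16 17
g(k):  0  0  1  1  2  2  0  3  1  0  2  1  0  2  1  0  2  1
So g(17) = 1.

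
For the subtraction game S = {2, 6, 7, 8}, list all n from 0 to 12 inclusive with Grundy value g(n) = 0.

0, 1, 4, 5

Build the Grundy sequence with g(k) = mex{g(k−s) : s ∈ {2, 6, 7, 8}, s ≤ k}:
g(0) = mex{} = 0
g(1) = mex{} = 0
g(2) = mex{0} = 1
g(3) = mex{0} = 1
g(4) = mex{1} = 0
g(5) = mex{1} = 0
g(6) = mex{0} = 1
g(7) = mex{0} = 1
g(8) = mex{0,1} = 2
g(9) = mex{0,1} = 2
g(10) = mex{0,1,2} = 3
g(11) = mex{0,1,2} = 3
g(12) = mex{0,1,3} = 2
The P-positions (g = 0) in 0..12 are 0, 1, 4, 5.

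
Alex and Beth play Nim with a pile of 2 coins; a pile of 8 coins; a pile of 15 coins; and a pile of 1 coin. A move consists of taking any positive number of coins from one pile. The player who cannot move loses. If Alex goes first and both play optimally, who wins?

Alex wins

In binary:
  0010  (2)
  1000  (8)
  1111  (15)
  0001  (1)
  ----
  0100  (4)
The nim-sum is 4 ≠ 0, so this is an N-position: the player to move can win; Alex has a winning move.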